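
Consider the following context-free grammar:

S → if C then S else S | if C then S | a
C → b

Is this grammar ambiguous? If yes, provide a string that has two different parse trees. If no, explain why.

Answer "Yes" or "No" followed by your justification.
The 'dangling else' can attach to either if. Two leftmost derivations of  if b then if b then a else a:
  (1) S ⇒ if C then S else S ⇒ if b then S else S ⇒ if b then if C then S else S ⇒ if b then if b then S else S ⇒ if b then if b then a else S ⇒ if b then if b then a else a   (else belongs to the outer if)
  (2) S ⇒ if C then S ⇒ if b then S ⇒ if b then if C then S else S ⇒ if b then if b then S else S ⇒ if b then if b then a else S ⇒ if b then if b then a else a   (else belongs to the inner if)
Two distinct parse trees for the same string, so the grammar is ambiguous.

Final answer: Yes - the string 'if b then if b then a else a' has two distinct leftmost derivations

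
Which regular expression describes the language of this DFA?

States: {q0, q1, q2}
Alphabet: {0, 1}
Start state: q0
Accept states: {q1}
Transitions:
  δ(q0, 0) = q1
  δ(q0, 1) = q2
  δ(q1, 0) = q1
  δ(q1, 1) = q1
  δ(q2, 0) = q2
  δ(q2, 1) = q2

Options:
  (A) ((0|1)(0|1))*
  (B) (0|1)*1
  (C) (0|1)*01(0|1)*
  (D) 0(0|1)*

Testing sample strings against the DFA:
  '00111' -> accepted
  '000' -> accepted
  '01100' -> accepted
  '00011' -> accepted
Checking each option for a counterexample:
  (A) ((0|1)(0|1))*: ε is rejected by the DFA but matches the regex → eliminated
  (B) (0|1)*1: '0' is accepted by the DFA but does not match the regex → eliminated
  (C) (0|1)*01(0|1)*: '0' is accepted by the DFA but does not match the regex → eliminated
  (D) 0(0|1)*: agrees with the DFA on all strings of length ≤ 4
Only (D) 0(0|1)* is consistent with the DFA.

Final answer: (D) 0(0|1)*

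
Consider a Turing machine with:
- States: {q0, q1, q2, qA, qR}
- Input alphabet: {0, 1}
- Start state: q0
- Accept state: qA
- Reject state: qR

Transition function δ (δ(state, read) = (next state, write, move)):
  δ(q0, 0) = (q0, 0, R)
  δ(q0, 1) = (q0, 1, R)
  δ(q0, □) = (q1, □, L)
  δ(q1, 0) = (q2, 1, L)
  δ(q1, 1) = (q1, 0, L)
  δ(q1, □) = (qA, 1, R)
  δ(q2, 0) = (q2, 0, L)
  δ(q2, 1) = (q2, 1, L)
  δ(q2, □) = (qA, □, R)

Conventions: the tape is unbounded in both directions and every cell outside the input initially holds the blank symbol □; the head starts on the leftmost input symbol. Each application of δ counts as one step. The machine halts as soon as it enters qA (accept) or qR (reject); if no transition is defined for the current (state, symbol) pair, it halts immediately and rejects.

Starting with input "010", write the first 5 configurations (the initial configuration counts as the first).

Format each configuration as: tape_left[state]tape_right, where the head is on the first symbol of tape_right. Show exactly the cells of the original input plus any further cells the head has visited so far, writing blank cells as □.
Step 0: [q0]010 (head at position 0)
Step 1: δ(q0, 0) = (q0, 0, R)  ⊢  0[q0]10 (head at position 1)
Step 2: δ(q0, 1) = (q0, 1, R)  ⊢  01[q0]0 (head at position 2)
Step 3: δ(q0, 0) = (q0, 0, R)  ⊢  010[q0]□ (head at position 3)
Step 4: δ(q0, □) = (q1, □, L)  ⊢  01[q1]0□ (head at position 2)

Final answer: [q0]010 ⊢ 0[q0]10 ⊢ 01[q0]0 ⊢ 010[q0]□ ⊢ 01[q1]0□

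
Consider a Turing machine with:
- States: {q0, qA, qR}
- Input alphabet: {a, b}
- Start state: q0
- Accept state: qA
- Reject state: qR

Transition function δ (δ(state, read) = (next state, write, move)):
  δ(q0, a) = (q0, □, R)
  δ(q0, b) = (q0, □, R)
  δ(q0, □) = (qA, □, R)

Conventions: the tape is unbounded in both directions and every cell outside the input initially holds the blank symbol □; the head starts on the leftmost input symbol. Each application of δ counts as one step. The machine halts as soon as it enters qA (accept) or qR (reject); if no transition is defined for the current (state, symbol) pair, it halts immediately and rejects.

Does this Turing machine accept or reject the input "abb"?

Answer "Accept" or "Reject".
Step 0: [q0]abb (head at position 0)
Step 1: δ(q0, a) = (q0, □, R)  ⊢  □[q0]bb (head at position 1)
Step 2: δ(q0, b) = (q0, □, R)  ⊢  □□[q0]b (head at position 2)
Step 3: δ(q0, b) = (q0, □, R)  ⊢  □□□[q0]□ (head at position 3)
Step 4: δ(q0, □) = (qA, □, R)  ⊢  □□□□[qA]□ (head at position 4)
The machine is in qA, so it halts and accepts.

Final answer: Accept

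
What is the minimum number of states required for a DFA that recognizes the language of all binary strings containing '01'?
Language: binary strings containing '01'
Lower bound (Myhill–Nerode): the prefixes ε, 0, 01 are pairwise distinguishable:
  ε vs 01: suffix ε distinguishes them (ε is rejected, 01 is accepted)
  0 vs 01: suffix ε distinguishes them (0 is rejected, 01 is accepted)
  ε vs 0: suffix 1 distinguishes them (ε·1 = 1 is rejected, 0·1 = 01 is accepted)
So any DFA needs at least 3 states.
Upper bound: a DFA with 3 states exists (one state per class above: 'no progress', 'last symbol 0', and 'seen 01' (accepting sink)).
Minimum states: 3

Final answer: 3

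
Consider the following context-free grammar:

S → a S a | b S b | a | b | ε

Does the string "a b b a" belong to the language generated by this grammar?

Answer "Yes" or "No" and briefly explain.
A derivation exists: S ⇒ a S a ⇒ a b S b a ⇒ a b b a (using S → a S a, S → b S b, then S → ε).

Final answer: Yes - a valid derivation exists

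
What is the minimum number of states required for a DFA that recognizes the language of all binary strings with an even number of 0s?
Language: binary strings with an even number of 0s
Lower bound (Myhill–Nerode): the prefixes ε, 0 are pairwise distinguishable:
  ε vs 0: suffix ε distinguishes them (ε has zero 0s (accepted), 0 has one 0 (rejected))
So any DFA needs at least 2 states.
Upper bound: a DFA with 2 states exists (one state per class above).
Minimum states: 2

Final answer: 2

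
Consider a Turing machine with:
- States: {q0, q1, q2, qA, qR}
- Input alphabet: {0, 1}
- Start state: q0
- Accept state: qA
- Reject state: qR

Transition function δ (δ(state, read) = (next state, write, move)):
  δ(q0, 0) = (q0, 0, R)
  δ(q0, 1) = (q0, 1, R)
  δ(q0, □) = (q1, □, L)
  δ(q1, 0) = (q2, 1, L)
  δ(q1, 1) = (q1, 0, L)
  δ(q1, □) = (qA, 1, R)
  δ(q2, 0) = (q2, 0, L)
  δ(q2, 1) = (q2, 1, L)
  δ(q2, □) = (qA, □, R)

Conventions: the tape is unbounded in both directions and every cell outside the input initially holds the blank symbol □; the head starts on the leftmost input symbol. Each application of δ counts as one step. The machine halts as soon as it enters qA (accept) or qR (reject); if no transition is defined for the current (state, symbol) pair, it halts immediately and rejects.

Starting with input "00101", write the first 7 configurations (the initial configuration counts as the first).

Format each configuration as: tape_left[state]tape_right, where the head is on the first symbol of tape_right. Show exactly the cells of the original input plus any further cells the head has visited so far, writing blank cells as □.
Step 0: [q0]00101 (head at position 0)
Step 1: δ(q0, 0) = (q0, 0, R)  ⊢  0[q0]0101 (head at position 1)
Step 2: δ(q0, 0) = (q0, 0, R)  ⊢  00[q0]101 (head at position 2)
Step 3: δ(q0, 1) = (q0, 1, R)  ⊢  001[q0]01 (head at position 3)
Step 4: δ(q0, 0) = (q0, 0, R)  ⊢  0010[q0]1 (head at position 4)
Step 5: δ(q0, 1) = (q0, 1, R)  ⊢  00101[q0]□ (head at position 5)
Step 6: δ(q0, □) = (q1, □, L)  ⊢  0010[q1]1□ (head at position 4)

Final answer: [q0]00101 ⊢ 0[q0]0101 ⊢ 00[q0]101 ⊢ 001[q0]01 ⊢ 0010[q0]1 ⊢ 00101[q0]□ ⊢ 0010[q1]1□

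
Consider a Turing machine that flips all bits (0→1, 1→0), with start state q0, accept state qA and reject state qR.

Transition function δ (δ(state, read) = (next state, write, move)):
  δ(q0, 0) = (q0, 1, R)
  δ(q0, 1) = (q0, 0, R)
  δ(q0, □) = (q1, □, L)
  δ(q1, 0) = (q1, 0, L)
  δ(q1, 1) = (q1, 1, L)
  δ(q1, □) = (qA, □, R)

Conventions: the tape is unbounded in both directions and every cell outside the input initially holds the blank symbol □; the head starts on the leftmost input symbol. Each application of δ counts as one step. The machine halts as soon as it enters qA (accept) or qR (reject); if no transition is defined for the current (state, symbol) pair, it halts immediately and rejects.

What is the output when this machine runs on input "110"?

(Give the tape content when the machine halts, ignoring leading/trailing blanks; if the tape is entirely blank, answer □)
Step 0: [q0]110 (head at position 0)
Step 1: δ(q0, 1) = (q0, 0, R)  ⊢  0[q0]10 (head at position 1)
Step 2: δ(q0, 1) = (q0, 0, R)  ⊢  00[q0]0 (head at position 2)
Step 3: δ(q0, 0) = (q0, 1, R)  ⊢  001[q0]□ (head at position 3)
Step 4: δ(q0, □) = (q1, □, L)  ⊢  00[q1]1□ (head at position 2)
Step 5: δ(q1, 1) = (q1, 1, L)  ⊢  0[q1]01□ (head at position 1)
Step 6: δ(q1, 0) = (q1, 0, L)  ⊢  [q1]001□ (head at position 0)
Step 7: δ(q1, 0) = (q1, 0, L)  ⊢  [q1]□001□ (head at position -1)
Step 8: δ(q1, □) = (qA, □, R)  ⊢  □[qA]001□ (head at position 0)
The machine is in qA, so it halts and accepts.
Tape content when halted (ignoring surrounding blanks): 001

Final answer: Output: 001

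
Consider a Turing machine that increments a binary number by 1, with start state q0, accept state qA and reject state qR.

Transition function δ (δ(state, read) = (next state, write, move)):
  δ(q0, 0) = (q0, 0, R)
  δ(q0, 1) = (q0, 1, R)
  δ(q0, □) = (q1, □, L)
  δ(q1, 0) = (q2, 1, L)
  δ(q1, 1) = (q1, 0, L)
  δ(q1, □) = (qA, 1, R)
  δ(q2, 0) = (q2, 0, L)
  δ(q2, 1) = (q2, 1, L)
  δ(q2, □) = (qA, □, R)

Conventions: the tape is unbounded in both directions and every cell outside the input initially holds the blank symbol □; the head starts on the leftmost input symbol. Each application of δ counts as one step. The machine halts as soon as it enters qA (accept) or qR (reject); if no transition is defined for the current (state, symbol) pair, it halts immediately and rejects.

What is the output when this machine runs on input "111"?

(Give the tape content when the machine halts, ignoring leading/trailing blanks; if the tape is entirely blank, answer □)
Step 0: [q0]111 (head at position 0)
Step 1: δ(q0, 1) = (q0, 1, R)  ⊢  1[q0]11 (head at position 1)
Step 2: δ(q0, 1) = (q0, 1, R)  ⊢  11[q0]1 (head at position 2)
Step 3: δ(q0, 1) = (q0, 1, R)  ⊢  111[q0]□ (head at position 3)
Step 4: δ(q0, □) = (q1, □, L)  ⊢  11[q1]1□ (head at position 2)
Step 5: δ(q1, 1) = (q1, 0, L)  ⊢  1[q1]10□ (head at position 1)
Step 6: δ(q1, 1) = (q1, 0, L)  ⊢  [q1]100□ (head at position 0)
Step 7: δ(q1, 1) = (q1, 0, L)  ⊢  [q1]□000□ (head at position -1)
Step 8: δ(q1, □) = (qA, 1, R)  ⊢  1[qA]000□ (head at position 0)
The machine is in qA, so it halts and accepts.
Tape content when halted (ignoring surrounding blanks): 1000

Final answer: Output: 1000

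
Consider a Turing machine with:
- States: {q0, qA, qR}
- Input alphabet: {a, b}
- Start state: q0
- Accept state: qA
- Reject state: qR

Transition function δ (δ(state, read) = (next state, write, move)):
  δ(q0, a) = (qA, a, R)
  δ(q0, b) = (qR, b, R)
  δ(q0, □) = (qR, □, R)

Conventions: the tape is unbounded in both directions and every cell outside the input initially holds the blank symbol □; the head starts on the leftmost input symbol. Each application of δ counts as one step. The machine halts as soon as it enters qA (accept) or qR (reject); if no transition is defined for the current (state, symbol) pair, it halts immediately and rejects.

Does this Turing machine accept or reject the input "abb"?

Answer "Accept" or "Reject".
Step 0: [q0]abb (head at position 0)
Step 1: δ(q0, a) = (qA, a, R)  ⊢  a[qA]bb (head at position 1)
The machine is in qA, so it halts and accepts.

Final answer: Accept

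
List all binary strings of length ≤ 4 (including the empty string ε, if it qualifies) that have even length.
Checking every binary string of length 0 to 4:
  Length 0: accepted: ε | rejected: (none)
  Length 1: accepted: (none) | rejected: 0, 1
  Length 2: accepted: 00, 01, 10, 11 | rejected: (none)
  Length 3: accepted: (none) | rejected: 000, 001, 010, 011, 100, 101, 110, 111
  Length 4: accepted: 0000, 0001, 0010, 0011, 0100, 0101, 0110, 0111, 1000, 1001, 1010, 1011, 1100, 1101, 1110, 1111 | rejected: (none)
Total: 21 string(s).

Final answer: ε, 00, 01, 10, 11, 0000, 0001, 0010, 0011, 0100, 0101, 0110, 0111, 1000, 1001, 1010, 1011, 1100, 1101, 1110, 1111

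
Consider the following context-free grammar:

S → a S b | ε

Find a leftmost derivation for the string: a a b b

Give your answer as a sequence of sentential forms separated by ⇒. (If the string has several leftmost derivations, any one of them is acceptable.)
Start with S.
Step 1: the leftmost non-terminal is S; apply S → a S b:  a S b
Step 2: the leftmost non-terminal is S; apply S → a S b:  a a S b b
Step 3: the leftmost non-terminal is S; apply S → ε:  a a b b

Final answer: S ⇒ a S b ⇒ a a S b b ⇒ a a b b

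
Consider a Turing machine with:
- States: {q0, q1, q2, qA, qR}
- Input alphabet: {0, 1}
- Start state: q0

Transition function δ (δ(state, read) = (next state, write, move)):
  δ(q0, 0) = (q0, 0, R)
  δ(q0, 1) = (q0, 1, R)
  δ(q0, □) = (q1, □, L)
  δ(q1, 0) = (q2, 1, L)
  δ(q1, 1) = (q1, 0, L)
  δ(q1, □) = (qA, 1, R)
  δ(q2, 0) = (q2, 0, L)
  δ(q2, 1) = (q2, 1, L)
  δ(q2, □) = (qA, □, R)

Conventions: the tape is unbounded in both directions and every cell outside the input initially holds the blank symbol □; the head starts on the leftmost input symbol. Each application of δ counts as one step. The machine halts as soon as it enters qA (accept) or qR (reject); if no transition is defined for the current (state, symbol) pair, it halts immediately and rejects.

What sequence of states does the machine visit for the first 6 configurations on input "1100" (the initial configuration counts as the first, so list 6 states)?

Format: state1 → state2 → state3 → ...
Step 0: [q0]1100 (head at position 0)
Step 1: δ(q0, 1) = (q0, 1, R)  ⊢  1[q0]100 (head at position 1)
Step 2: δ(q0, 1) = (q0, 1, R)  ⊢  11[q0]00 (head at position 2)
Step 3: δ(q0, 0) = (q0, 0, R)  ⊢  110[q0]0 (head at position 3)
Step 4: δ(q0, 0) = (q0, 0, R)  ⊢  1100[q0]□ (head at position 4)
Step 5: δ(q0, □) = (q1, □, L)  ⊢  110[q1]0□ (head at position 3)
Reading off the states of these 6 configurations: q0 → q0 → q0 → q0 → q0 → q1

Final answer: q0 → q0 → q0 → q0 → q0 → q1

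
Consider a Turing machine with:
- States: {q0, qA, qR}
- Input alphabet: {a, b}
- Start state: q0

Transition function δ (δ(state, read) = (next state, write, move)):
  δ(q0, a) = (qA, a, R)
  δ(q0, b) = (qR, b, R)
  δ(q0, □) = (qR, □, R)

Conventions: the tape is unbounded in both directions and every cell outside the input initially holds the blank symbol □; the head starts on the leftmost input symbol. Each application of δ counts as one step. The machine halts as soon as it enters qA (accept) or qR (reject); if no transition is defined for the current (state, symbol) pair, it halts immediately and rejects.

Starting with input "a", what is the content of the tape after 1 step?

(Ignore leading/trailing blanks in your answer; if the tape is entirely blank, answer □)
Step 0: [q0]a (head at position 0)
Step 1: δ(q0, a) = (qA, a, R)  ⊢  a[qA]□ (head at position 1)
Tape after 1 step (ignoring surrounding blanks): a

Final answer: Tape: a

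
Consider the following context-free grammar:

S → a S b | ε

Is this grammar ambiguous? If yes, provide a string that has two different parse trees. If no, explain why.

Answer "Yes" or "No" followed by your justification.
At every step exactly one production applies: if the remaining string to generate is non-empty it starts with a and ends with b, forcing S → a S b; if it is empty, S → ε is forced. Hence each string a^n b^n has exactly one derivation (S → a S b applied n times, then S → ε) and one parse tree.

Final answer: No - the grammar is unambiguous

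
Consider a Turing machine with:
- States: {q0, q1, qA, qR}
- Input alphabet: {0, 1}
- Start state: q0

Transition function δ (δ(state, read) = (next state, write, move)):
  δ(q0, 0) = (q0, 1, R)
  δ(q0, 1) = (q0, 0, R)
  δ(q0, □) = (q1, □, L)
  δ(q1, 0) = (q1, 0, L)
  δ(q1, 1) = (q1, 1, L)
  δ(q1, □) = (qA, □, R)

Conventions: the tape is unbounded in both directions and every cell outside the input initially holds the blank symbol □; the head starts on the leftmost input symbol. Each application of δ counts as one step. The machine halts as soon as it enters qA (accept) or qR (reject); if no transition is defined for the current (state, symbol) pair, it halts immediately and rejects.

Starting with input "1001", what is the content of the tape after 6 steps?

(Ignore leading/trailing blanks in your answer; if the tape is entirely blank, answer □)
Step 0: [q0]1001 (head at position 0)
Step 1: δ(q0, 1) = (q0, 0, R)  ⊢  0[q0]001 (head at position 1)
Step 2: δ(q0, 0) = (q0, 1, R)  ⊢  01[q0]01 (head at position 2)
Step 3: δ(q0, 0) = (q0, 1, R)  ⊢  011[q0]1 (head at position 3)
Step 4: δ(q0, 1) = (q0, 0, R)  ⊢  0110[q0]□ (head at position 4)
Step 5: δ(q0, □) = (q1, □, L)  ⊢  011[q1]0□ (head at position 3)
Step 6: δ(q1, 0) = (q1, 0, L)  ⊢  01[q1]10□ (head at position 2)
Tape after 6 steps (ignoring surrounding blanks): 0110

Final answer: Tape: 0110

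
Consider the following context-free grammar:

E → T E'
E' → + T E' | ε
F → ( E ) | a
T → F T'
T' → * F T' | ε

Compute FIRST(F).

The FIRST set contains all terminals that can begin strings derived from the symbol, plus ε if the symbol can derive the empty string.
FIRST(F): F → ( E ) contributes '(' and F → a contributes 'a', so FIRST(F) = {(, a}. F is not nullable.

Final answer: {(, a}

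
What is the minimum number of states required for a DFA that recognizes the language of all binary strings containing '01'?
Language: binary strings containing '01'
Lower bound (Myhill–Nerode): the prefixes ε, 0, 01 are pairwise distinguishable:
  ε vs 01: suffix ε distinguishes them (ε is rejected, 01 is accepted)
  0 vs 01: suffix ε distinguishes them (0 is rejected, 01 is accepted)
  ε vs 0: suffix 1 distinguishes them (ε·1 = 1 is rejected, 0·1 = 01 is accepted)
So any DFA needs at least 3 states.
Upper bound: a DFA with 3 states exists (one state per class above: 'no progress', 'last symbol 0', and 'seen 01' (accepting sink)).
Minimum states: 3

Final answer: 3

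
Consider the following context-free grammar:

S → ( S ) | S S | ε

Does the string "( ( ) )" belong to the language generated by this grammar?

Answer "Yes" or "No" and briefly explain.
A derivation exists: S ⇒ ( S ) ⇒ ( ( S ) ) ⇒ ( ( ) ) (using S → ( S ) twice, then S → ε).

Final answer: Yes - a valid derivation exists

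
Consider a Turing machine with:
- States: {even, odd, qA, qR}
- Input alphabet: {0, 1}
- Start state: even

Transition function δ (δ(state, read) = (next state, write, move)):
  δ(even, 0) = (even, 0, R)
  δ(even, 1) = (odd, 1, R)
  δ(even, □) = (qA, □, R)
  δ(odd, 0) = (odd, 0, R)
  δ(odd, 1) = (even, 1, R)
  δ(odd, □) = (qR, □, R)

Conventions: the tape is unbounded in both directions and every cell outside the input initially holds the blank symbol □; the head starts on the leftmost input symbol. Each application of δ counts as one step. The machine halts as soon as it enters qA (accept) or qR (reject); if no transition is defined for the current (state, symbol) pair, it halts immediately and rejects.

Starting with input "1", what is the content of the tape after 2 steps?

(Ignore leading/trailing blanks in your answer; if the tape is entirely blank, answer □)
Step 0: [even]1 (head at position 0)
Step 1: δ(even, 1) = (odd, 1, R)  ⊢  1[odd]□ (head at position 1)
Step 2: δ(odd, □) = (qR, □, R)  ⊢  1□[qR]□ (head at position 2)
Tape after 2 steps (ignoring surrounding blanks): 1

Final answer: Tape: 1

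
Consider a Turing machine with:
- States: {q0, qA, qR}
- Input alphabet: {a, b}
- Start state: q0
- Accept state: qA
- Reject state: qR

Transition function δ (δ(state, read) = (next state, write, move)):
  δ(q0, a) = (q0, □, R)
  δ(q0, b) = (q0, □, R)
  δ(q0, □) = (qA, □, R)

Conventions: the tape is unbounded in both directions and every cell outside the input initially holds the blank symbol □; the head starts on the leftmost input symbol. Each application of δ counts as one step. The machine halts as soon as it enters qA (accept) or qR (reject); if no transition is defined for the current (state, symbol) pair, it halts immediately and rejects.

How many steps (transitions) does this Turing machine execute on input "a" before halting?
Step 0: [q0]a (head at position 0)
Step 1: δ(q0, a) = (q0, □, R)  ⊢  □[q0]□ (head at position 1)
Step 2: δ(q0, □) = (qA, □, R)  ⊢  □□[qA]□ (head at position 2)
The machine is in qA, so it halts and accepts.
Number of transitions executed: 2.

Final answer: 2 steps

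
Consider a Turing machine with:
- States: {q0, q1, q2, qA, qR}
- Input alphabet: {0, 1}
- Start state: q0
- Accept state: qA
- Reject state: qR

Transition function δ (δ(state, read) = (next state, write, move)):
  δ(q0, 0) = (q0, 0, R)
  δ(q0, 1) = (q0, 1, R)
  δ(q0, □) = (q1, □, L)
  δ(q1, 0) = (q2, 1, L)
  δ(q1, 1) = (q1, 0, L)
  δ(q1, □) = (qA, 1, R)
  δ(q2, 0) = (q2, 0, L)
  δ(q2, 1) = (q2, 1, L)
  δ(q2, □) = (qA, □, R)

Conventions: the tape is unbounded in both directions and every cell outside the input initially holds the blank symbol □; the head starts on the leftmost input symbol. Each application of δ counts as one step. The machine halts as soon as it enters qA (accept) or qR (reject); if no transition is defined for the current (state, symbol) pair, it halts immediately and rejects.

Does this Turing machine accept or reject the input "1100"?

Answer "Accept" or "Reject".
Step 0: [q0]1100 (head at position 0)
Step 1: δ(q0, 1) = (q0, 1, R)  ⊢  1[q0]100 (head at position 1)
Step 2: δ(q0, 1) = (q0, 1, R)  ⊢  11[q0]00 (head at position 2)
Step 3: δ(q0, 0) = (q0, 0, R)  ⊢  110[q0]0 (head at position 3)
Step 4: δ(q0, 0) = (q0, 0, R)  ⊢  1100[q0]□ (head at position 4)
Step 5: δ(q0, □) = (q1, □, L)  ⊢  110[q1]0□ (head at position 3)
Step 6: δ(q1, 0) = (q2, 1, L)  ⊢  11[q2]01□ (head at position 2)
Step 7: δ(q2, 0) = (q2, 0, L)  ⊢  1[q2]101□ (head at position 1)
Step 8: δ(q2, 1) = (q2, 1, L)  ⊢  [q2]1101□ (head at position 0)
Step 9: δ(q2, 1) = (q2, 1, L)  ⊢  [q2]□1101□ (head at position -1)
Step 10: δ(q2, □) = (qA, □, R)  ⊢  □[qA]1101□ (head at position 0)
The machine is in qA, so it halts and accepts.

Final answer: Accept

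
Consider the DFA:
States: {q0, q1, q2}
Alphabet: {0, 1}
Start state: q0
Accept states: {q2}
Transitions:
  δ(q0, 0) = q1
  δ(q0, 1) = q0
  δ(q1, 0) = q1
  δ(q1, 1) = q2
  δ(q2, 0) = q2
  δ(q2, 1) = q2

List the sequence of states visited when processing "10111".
Starting at q0
Read '1': q0 -> q0
Read '0': q0 -> q1
Read '1': q1 -> q2
Read '1': q2 -> q2
Read '1': q2 -> q2

Final answer: q0 -> q0 -> q1 -> q2 -> q2 -> q2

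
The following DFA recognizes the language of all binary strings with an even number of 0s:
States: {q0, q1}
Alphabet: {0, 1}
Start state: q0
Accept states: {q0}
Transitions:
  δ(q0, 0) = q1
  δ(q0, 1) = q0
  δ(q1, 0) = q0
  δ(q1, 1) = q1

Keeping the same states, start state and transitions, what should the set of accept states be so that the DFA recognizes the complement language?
The DFA is complete (every state has a transition on every symbol), so the complement
is recognized by the same DFA with accepting and non-accepting states swapped.
Original accept states: {q0}
Complement accept states = All states - Original accept states
= {q0, q1} - {q0}
= {q1}
Complement language: strings with an ODD number of 0s

Final answer: {q1}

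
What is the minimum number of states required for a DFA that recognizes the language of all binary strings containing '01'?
Language: binary strings containing '01'
Lower bound (Myhill–Nerode): the prefixes ε, 0, 01 are pairwise distinguishable:
  ε vs 01: suffix ε distinguishes them (ε is rejected, 01 is accepted)
  0 vs 01: suffix ε distinguishes them (0 is rejected, 01 is accepted)
  ε vs 0: suffix 1 distinguishes them (ε·1 = 1 is rejected, 0·1 = 01 is accepted)
So any DFA needs at least 3 states.
Upper bound: a DFA with 3 states exists (one state per class above: 'no progress', 'last symbol 0', and 'seen 01' (accepting sink)).
Minimum states: 3

Final answer: 3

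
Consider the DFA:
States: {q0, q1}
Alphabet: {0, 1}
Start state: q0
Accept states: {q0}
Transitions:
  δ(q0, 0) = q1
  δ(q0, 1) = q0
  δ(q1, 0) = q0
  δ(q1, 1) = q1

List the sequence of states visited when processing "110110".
Starting at q0
Read '1': q0 -> q0
Read '1': q0 -> q0
Read '0': q0 -> q1
Read '1': q1 -> q1
Read '1': q1 -> q1
Read '0': q1 -> q0

Final answer: q0 -> q0 -> q0 -> q1 -> q1 -> q1 -> q0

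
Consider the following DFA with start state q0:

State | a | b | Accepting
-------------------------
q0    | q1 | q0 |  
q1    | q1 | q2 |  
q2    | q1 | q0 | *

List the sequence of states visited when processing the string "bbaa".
q0 → q0 → q0 → q1 → q1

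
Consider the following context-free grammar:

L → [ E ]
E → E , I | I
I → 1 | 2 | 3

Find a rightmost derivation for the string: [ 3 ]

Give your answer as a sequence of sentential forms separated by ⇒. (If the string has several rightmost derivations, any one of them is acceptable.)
Start with L.
Step 1: the rightmost non-terminal is L; apply L → [ E ]:  [ E ]
Step 2: the rightmost non-terminal is E; apply E → I:  [ I ]
Step 3: the rightmost non-terminal is I; apply I → 3:  [ 3 ]

Final answer: L ⇒ [ E ] ⇒ [ I ] ⇒ [ 3 ]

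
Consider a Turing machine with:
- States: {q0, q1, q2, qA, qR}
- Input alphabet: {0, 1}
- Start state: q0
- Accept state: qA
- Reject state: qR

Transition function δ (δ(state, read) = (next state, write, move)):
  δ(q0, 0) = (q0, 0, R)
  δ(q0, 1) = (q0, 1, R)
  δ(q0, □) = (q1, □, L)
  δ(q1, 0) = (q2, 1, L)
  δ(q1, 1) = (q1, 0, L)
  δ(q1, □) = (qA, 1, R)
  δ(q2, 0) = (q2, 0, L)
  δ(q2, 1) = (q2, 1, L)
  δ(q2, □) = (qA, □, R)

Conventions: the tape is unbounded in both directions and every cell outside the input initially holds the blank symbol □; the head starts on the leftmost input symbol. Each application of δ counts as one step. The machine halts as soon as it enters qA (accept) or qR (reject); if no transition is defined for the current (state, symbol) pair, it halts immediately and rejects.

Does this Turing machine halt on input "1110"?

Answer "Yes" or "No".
Step 0: [q0]1110 (head at position 0)
Step 1: δ(q0, 1) = (q0, 1, R)  ⊢  1[q0]110 (head at position 1)
Step 2: δ(q0, 1) = (q0, 1, R)  ⊢  11[q0]10 (head at position 2)
Step 3: δ(q0, 1) = (q0, 1, R)  ⊢  111[q0]0 (head at position 3)
Step 4: δ(q0, 0) = (q0, 0, R)  ⊢  1110[q0]□ (head at position 4)
Step 5: δ(q0, □) = (q1, □, L)  ⊢  111[q1]0□ (head at position 3)
Step 6: δ(q1, 0) = (q2, 1, L)  ⊢  11[q2]11□ (head at position 2)
Step 7: δ(q2, 1) = (q2, 1, L)  ⊢  1[q2]111□ (head at position 1)
Step 8: δ(q2, 1) = (q2, 1, L)  ⊢  [q2]1111□ (head at position 0)
Step 9: δ(q2, 1) = (q2, 1, L)  ⊢  [q2]□1111□ (head at position -1)
Step 10: δ(q2, □) = (qA, □, R)  ⊢  □[qA]1111□ (head at position 0)
The machine is in qA, so it halts and accepts.
It halts after 10 steps.

Final answer: Yes - halts after 10 steps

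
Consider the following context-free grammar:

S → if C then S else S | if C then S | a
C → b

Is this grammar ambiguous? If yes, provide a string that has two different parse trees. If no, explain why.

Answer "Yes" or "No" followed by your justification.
The 'dangling else' can attach to either if. Two leftmost derivations of  if b then if b then a else a:
  (1) S ⇒ if C then S else S ⇒ if b then S else S ⇒ if b then if C then S else S ⇒ if b then if b then S else S ⇒ if b then if b then a else S ⇒ if b then if b then a else a   (else belongs to the outer if)
  (2) S ⇒ if C then S ⇒ if b then S ⇒ if b then if C then S else S ⇒ if b then if b then S else S ⇒ if b then if b then a else S ⇒ if b then if b then a else a   (else belongs to the inner if)
Two distinct parse trees for the same string, so the grammar is ambiguous.

Final answer: Yes - the string 'if b then if b then a else a' has two distinct leftmost derivations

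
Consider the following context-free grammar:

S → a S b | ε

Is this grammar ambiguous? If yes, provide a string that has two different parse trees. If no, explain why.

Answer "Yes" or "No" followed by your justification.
At every step exactly one production applies: if the remaining string to generate is non-empty it starts with a and ends with b, forcing S → a S b; if it is empty, S → ε is forced. Hence each string a^n b^n has exactly one derivation (S → a S b applied n times, then S → ε) and one parse tree.

Final answer: No - the grammar is unambiguous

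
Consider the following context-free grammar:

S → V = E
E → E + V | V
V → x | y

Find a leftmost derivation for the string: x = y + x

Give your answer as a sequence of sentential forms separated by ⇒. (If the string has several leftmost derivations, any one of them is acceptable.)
Start with S.
Step 1: the leftmost non-terminal is S; apply S → V = E:  V = E
Step 2: the leftmost non-terminal is V; apply V → x:  x = E
Step 3: the leftmost non-terminal is E; apply E → E + V:  x = E + V
Step 4: the leftmost non-terminal is E; apply E → V:  x = V + V
Step 5: the leftmost non-terminal is V; apply V → y:  x = y + V
Step 6: the leftmost non-terminal is V; apply V → x:  x = y + x

Final answer: S ⇒ V = E ⇒ x = E ⇒ x = E + V ⇒ x = V + V ⇒ x = y + V ⇒ x = y + x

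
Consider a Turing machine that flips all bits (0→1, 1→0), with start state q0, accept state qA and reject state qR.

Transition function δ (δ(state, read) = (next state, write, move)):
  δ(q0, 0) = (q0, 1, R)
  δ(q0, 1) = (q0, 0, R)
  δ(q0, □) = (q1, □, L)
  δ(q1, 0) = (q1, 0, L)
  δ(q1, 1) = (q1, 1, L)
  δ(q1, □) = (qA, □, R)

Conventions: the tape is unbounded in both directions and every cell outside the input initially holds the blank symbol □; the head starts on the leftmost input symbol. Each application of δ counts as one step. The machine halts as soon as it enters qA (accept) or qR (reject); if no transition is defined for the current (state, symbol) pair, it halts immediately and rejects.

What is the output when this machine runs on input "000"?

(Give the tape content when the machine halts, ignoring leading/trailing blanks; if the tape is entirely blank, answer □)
Step 0: [q0]000 (head at position 0)
Step 1: δ(q0, 0) = (q0, 1, R)  ⊢  1[q0]00 (head at position 1)
Step 2: δ(q0, 0) = (q0, 1, R)  ⊢  11[q0]0 (head at position 2)
Step 3: δ(q0, 0) = (q0, 1, R)  ⊢  111[q0]□ (head at position 3)
Step 4: δ(q0, □) = (q1, □, L)  ⊢  11[q1]1□ (head at position 2)
Step 5: δ(q1, 1) = (q1, 1, L)  ⊢  1[q1]11□ (head at position 1)
Step 6: δ(q1, 1) = (q1, 1, L)  ⊢  [q1]111□ (head at position 0)
Step 7: δ(q1, 1) = (q1, 1, L)  ⊢  [q1]□111□ (head at position -1)
Step 8: δ(q1, □) = (qA, □, R)  ⊢  □[qA]111□ (head at position 0)
The machine is in qA, so it halts and accepts.
Tape content when halted (ignoring surrounding blanks): 111

Final answer: Output: 111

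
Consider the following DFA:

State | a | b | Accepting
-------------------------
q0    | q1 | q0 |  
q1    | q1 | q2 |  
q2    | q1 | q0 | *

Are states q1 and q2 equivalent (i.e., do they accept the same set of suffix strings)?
Try the suffix ε (the empty string).
From q1: q1 — not accepting.
From q2: q2 — accepting.
The two states disagree on this suffix, so they are not equivalent.

Final answer: No. Distinguishing string: ε (the empty string) - accepted from q2 but not from q1.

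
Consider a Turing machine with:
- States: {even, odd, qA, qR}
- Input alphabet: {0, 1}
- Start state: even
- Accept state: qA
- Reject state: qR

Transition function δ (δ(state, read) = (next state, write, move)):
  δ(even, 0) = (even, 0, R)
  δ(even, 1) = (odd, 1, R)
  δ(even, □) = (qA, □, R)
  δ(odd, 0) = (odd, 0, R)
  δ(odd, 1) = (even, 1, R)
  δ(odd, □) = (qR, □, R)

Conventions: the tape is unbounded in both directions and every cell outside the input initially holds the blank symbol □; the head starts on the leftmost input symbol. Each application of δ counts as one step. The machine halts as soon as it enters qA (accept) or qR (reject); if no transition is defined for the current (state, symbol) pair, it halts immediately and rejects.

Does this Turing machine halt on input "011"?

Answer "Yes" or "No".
Step 0: [even]011 (head at position 0)
Step 1: δ(even, 0) = (even, 0, R)  ⊢  0[even]11 (head at position 1)
Step 2: δ(even, 1) = (odd, 1, R)  ⊢  01[odd]1 (head at position 2)
Step 3: δ(odd, 1) = (even, 1, R)  ⊢  011[even]□ (head at position 3)
Step 4: δ(even, □) = (qA, □, R)  ⊢  011□[qA]□ (head at position 4)
The machine is in qA, so it halts and accepts.
It halts after 4 steps.

Final answer: Yes - halts after 4 steps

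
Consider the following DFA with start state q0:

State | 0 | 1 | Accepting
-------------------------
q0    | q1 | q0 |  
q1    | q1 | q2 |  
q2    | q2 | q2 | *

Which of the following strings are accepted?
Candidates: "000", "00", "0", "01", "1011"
"000": q0 → q1 → q1 → q1; q1 is not accepting → rejected
"00": q0 → q1 → q1; q1 is not accepting → rejected
"0": q0 → q1; q1 is not accepting → rejected
"01": q0 → q1 → q2; q2 is accepting → accepted
"1011": q0 → q0 → q1 → q2 → q2; q2 is accepting → accepted

Final answer: "01", "1011"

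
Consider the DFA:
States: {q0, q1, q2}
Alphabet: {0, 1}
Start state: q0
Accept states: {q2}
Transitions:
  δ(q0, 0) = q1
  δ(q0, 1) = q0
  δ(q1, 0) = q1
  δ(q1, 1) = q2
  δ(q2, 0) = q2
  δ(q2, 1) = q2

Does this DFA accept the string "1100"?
Processing string "1100":
  q0 --1--> q0
  q0 --1--> q0
  q0 --0--> q1
  q1 --0--> q1
Final state: q1
Accept states: {q2}
q1 is not an accept state, so the string is rejected.

Final answer: No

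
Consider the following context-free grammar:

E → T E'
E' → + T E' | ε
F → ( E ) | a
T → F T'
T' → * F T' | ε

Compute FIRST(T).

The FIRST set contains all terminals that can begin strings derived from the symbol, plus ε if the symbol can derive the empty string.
FIRST(F): F → ( E ) contributes '(' and F → a contributes 'a', so FIRST(F) = {(, a}. F is not nullable.
FIRST(T): T → F T' begins with F, and F is not nullable, so FIRST(T) = FIRST(F) = {(, a}.

Final answer: {(, a}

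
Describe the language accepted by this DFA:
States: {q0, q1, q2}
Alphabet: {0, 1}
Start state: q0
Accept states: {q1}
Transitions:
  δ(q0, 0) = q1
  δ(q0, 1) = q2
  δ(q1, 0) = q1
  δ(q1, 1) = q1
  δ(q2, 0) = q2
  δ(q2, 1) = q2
Analyzing the DFA structure:
Start state: q0
Accept states: {q1}
Interpreting what each state remembers (checking against the transitions):
  q0: nothing has been read yet
  q1: the first symbol was 0
  q2: the first symbol was 1 (trap state)
  δ(q0, 0): in q0 (nothing has been read yet), after reading 0 we have: the first symbol was 0 → q1
  δ(q0, 1): in q0 (nothing has been read yet), after reading 1 we have: the first symbol was 1 (trap state) → q2
  δ(q1, 0): in q1 (the first symbol was 0), after reading 0 we have: the first symbol was 0 → q1
  δ(q1, 1): in q1 (the first symbol was 0), after reading 1 we have: the first symbol was 0 → q1
  δ(q2, 0): in q2 (the first symbol was 1 (trap state)), after reading 0 we have: the first symbol was 1 (trap state) → q2
  δ(q2, 1): in q2 (the first symbol was 1 (trap state)), after reading 1 we have: the first symbol was 1 (trap state) → q2
A string is accepted iff it ends in {q1}, i.e. the first symbol was 0.
Language: All binary strings starting with 0

Final answer: All binary strings starting with 0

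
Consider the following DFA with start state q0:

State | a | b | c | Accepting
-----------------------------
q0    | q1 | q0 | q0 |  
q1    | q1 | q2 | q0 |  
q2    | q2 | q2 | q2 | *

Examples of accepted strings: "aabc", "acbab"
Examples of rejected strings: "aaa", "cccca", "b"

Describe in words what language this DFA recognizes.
strings over {a,b,c} containing 'ab' as substring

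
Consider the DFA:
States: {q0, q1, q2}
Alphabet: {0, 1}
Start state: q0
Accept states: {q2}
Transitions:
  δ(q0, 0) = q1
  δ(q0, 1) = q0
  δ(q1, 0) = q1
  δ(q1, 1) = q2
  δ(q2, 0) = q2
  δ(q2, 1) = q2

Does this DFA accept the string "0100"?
Processing string "0100":
  q0 --0--> q1
  q1 --1--> q2
  q2 --0--> q2
  q2 --0--> q2
Final state: q2
Accept states: {q2}
q2 is an accept state, so the string is accepted.

Final answer: Yes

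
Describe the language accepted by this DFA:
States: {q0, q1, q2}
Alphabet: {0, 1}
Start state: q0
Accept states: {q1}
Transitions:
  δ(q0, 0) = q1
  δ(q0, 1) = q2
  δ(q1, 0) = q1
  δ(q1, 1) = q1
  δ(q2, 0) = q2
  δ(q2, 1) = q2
Analyzing the DFA structure:
Start state: q0
Accept states: {q1}
Interpreting what each state remembers (checking against the transitions):
  q0: nothing has been read yet
  q1: the first symbol was 0
  q2: the first symbol was 1 (trap state)
  δ(q0, 0): in q0 (nothing has been read yet), after reading 0 we have: the first symbol was 0 → q1
  δ(q0, 1): in q0 (nothing has been read yet), after reading 1 we have: the first symbol was 1 (trap state) → q2
  δ(q1, 0): in q1 (the first symbol was 0), after reading 0 we have: the first symbol was 0 → q1
  δ(q1, 1): in q1 (the first symbol was 0), after reading 1 we have: the first symbol was 0 → q1
  δ(q2, 0): in q2 (the first symbol was 1 (trap state)), after reading 0 we have: the first symbol was 1 (trap state) → q2
  δ(q2, 1): in q2 (the first symbol was 1 (trap state)), after reading 1 we have: the first symbol was 1 (trap state) → q2
A string is accepted iff it ends in {q1}, i.e. the first symbol was 0.
Language: All binary strings starting with 0

Final answer: All binary strings starting with 0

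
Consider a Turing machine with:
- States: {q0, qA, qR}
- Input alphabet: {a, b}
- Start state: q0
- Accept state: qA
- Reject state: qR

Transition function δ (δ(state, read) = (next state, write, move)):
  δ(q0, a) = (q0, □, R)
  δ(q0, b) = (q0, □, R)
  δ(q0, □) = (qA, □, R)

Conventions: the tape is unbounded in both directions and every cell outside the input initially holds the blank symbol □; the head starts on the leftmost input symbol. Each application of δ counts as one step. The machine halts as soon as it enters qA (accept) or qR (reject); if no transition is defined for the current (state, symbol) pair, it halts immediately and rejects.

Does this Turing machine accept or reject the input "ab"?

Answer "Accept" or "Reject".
Step 0: [q0]ab (head at position 0)
Step 1: δ(q0, a) = (q0, □, R)  ⊢  □[q0]b (head at position 1)
Step 2: δ(q0, b) = (q0, □, R)  ⊢  □□[q0]□ (head at position 2)
Step 3: δ(q0, □) = (qA, □, R)  ⊢  □□□[qA]□ (head at position 3)
The machine is in qA, so it halts and accepts.

Final answer: Accept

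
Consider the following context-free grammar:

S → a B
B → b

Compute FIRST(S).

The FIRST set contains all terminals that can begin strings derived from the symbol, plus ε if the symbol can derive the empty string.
S has the single production S → a B, whose right-hand side begins with the terminal a. So FIRST(S) = {a}.

Final answer: {a}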